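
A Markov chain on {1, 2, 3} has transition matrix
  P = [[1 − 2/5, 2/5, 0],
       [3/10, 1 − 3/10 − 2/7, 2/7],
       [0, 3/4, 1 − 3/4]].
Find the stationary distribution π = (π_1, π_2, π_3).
π = (63/179, 84/179, 32/179)

This is a birth-death chain on three states, which satisfies detailed balance: π_1 · P_{12} = π_2 · P_{21} and π_2 · P_{23} = π_3 · P_{32}.
From π_1 · 2/5 = π_2 · 3/10: π_2/π_1 = (2/5)/(3/10) = 4/3.
From π_2 · 2/7 = π_3 · 3/4: π_3/π_2 = (2/7)/(3/4) = 8/21.
Take π_1 proportional to 1; then unnormalized π = (1, 4/3, 32/63). Normalize by dividing by the sum 179/63:
  π = (63/179, 84/179, 32/179).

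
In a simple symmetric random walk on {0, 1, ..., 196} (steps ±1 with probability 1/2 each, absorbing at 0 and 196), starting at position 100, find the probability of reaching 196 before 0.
P(hit 196 before 0) = 100/196 = 25/49

Let u_k = P(hit 196 before 0 | start at k). Then u_0 = 0, u_196 = 1, and u_k = u_{k-1}/2 + u_{k+1}/2 for 1 ≤ k ≤ 195. This harmonic recurrence is solved by u_k = k/196, giving u_100 = 100/196 = 25/49.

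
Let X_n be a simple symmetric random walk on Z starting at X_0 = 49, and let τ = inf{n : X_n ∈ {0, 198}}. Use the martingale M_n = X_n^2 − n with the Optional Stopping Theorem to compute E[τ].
E[τ] = 7301

M_n = X_n^2 − n is a martingale (since E[X_{n+1}^2 | F_n] = X_n^2 + 1). By OST (τ has finite mean in a bounded region), E[M_τ] = E[M_0] = X_0^2 − 0 = 49^2 = 2401. Also E[M_τ] = E[X_τ^2] − E[τ]. The walk exits at 0 or 198, with P(hit 198 first) = 49/198, so E[X_τ^2] = 198^2 · 49/198 + 0 = 9702. Thus E[τ] = E[X_τ^2] − E[M_τ] = 9702 − 2401 = 7301 = 49(198 − 49) = 7301.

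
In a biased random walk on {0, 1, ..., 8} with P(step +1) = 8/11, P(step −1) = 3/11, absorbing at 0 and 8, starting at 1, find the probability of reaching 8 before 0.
P(hit 8 before 0) = (1 − (3/8)^1) / (1 − (3/8)^8) = 2097152/3354131

Let u_k denote P(reach 8 before 0 | start at k). Boundary: u_0 = 0, u_8 = 1. Recurrence: u_k = 8/11·u_{k+1} + 3/11·u_{k-1} for 1 ≤ k ≤ 7. Try u_k = A + B·r^k with r = q/p = (3/11)/(8/11) = 3/8. Substitution satisfies the recurrence; boundary conditions give:
  u_k = (1 − r^k) / (1 − r^N) = (1 − (3/8)^1) / (1 − (3/8)^8) = 2097152/3354131.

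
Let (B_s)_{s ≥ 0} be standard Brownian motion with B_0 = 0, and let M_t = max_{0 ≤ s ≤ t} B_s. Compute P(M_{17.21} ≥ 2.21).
P(M_{17.21} ≥ 2.21) = 2·P(B_{17.21} ≥ 2.21) = 2(1 − Φ(2.21/√17.21)) ≈ 0.5942

By the reflection principle for Brownian motion, P(M_t ≥ a) = 2 · P(B_t ≥ a) for a ≥ 0. Since B_t ~ N(0, t), P(B_t ≥ 2.21) = 1 − Φ(2.21/√t) = 1 − Φ(2.21/√17.21) = 1 − Φ(0.5327). So
  P(M_{17.21} ≥ 2.21) = 2(1 − Φ(0.5327)) ≈ 0.5942.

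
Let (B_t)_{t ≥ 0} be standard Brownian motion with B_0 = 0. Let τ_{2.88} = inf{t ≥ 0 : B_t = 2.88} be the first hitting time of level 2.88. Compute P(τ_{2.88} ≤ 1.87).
P(τ_{2.88} ≤ 1.87) = 2(1 − Φ(2.88/√1.87)) = 2(1 − Φ(2.1061)) ≈ 0.0352

By the reflection principle for standard BM, P(τ_b ≤ t) = 2 · P(B_t ≥ b). Since B_t ~ N(0, t), P(B_t ≥ 2.88) = 1 − Φ(2.88/√t) = 1 − Φ(2.88/√1.87) = 1 − Φ(2.1061) ≈ 0.01760. Doubling: P(τ_{2.88} ≤ 1.87) ≈ 2 · 0.01760 = 0.03520 ≈ 0.0352.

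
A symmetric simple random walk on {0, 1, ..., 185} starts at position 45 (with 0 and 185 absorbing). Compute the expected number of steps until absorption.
E[τ | X_0 = 45] = 6300

Let v_k = E[τ | X_0 = k]. Boundary: v_0 = v_185 = 0. Recurrence: v_k = 1 + (v_{k-1} + v_{k+1})/2 for 1 ≤ k ≤ 184. The particular solution to v_k − (v_{k-1} + v_{k+1})/2 = 1 is v_k = −k^2. Adding homogeneous solution A + B k and matching boundaries gives v_k = k (185 − k). Substituting k = 45: v_45 = 45 · 140 = 6300.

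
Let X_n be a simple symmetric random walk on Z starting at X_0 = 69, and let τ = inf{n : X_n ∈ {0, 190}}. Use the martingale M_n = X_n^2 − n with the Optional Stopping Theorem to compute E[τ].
E[τ] = 8349

M_n = X_n^2 − n is a martingale (since E[X_{n+1}^2 | F_n] = X_n^2 + 1). By OST (τ has finite mean in a bounded region), E[M_τ] = E[M_0] = X_0^2 − 0 = 69^2 = 4761. Also E[M_τ] = E[X_τ^2] − E[τ]. The walk exits at 0 or 190, with P(hit 190 first) = 69/190, so E[X_τ^2] = 190^2 · 69/190 + 0 = 13110. Thus E[τ] = E[X_τ^2] − E[M_τ] = 13110 − 4761 = 8349 = 69(190 − 69) = 8349.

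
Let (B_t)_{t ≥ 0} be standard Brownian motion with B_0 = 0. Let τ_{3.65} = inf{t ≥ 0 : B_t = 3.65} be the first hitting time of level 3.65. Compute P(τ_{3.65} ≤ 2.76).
P(τ_{3.65} ≤ 2.76) = 2(1 − Φ(3.65/√2.76)) = 2(1 − Φ(2.1970)) ≈ 0.0280

By the reflection principle for standard BM, P(τ_b ≤ t) = 2 · P(B_t ≥ b). Since B_t ~ N(0, t), P(B_t ≥ 3.65) = 1 − Φ(3.65/√t) = 1 − Φ(3.65/√2.76) = 1 − Φ(2.1970) ≈ 0.01401. Doubling: P(τ_{3.65} ≤ 2.76) ≈ 2 · 0.01401 = 0.02802 ≈ 0.0280.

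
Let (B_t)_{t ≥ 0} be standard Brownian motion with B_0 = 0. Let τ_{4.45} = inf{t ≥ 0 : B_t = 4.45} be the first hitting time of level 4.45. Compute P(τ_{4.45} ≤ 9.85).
P(τ_{4.45} ≤ 9.85) = 2(1 − Φ(4.45/√9.85)) = 2(1 − Φ(1.4179)) ≈ 0.1562

By the reflection principle for standard BM, P(τ_b ≤ t) = 2 · P(B_t ≥ b). Since B_t ~ N(0, t), P(B_t ≥ 4.45) = 1 − Φ(4.45/√t) = 1 − Φ(4.45/√9.85) = 1 − Φ(1.4179) ≈ 0.07811. Doubling: P(τ_{4.45} ≤ 9.85) ≈ 2 · 0.07811 = 0.15622 ≈ 0.1562.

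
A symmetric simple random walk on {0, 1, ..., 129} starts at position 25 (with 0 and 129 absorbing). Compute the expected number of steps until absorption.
E[τ | X_0 = 25] = 2600

Let v_k = E[τ | X_0 = k]. Boundary: v_0 = v_129 = 0. Recurrence: v_k = 1 + (v_{k-1} + v_{k+1})/2 for 1 ≤ k ≤ 128. The particular solution to v_k − (v_{k-1} + v_{k+1})/2 = 1 is v_k = −k^2. Adding homogeneous solution A + B k and matching boundaries gives v_k = k (129 − k). Substituting k = 25: v_25 = 25 · 104 = 2600.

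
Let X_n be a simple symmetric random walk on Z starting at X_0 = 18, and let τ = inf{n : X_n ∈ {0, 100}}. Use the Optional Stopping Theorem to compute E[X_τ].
E[X_τ] = 18

X_n is a martingale and τ is a bounded-mean stopping time (indeed τ is finite a.s. with bounded expectation since the walk is in a bounded region). By the OST, E[X_τ] = E[X_0] = 18. Equivalently: E[X_τ] = 100 · P(hit 100 first) + 0 · P(hit 0 first) = 100 · (18/100) = 18.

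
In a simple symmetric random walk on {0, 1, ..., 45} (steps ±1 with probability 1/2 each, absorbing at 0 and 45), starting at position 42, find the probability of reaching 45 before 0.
P(hit 45 before 0) = 42/45 = 14/15

Let u_k = P(hit 45 before 0 | start at k). Then u_0 = 0, u_45 = 1, and u_k = u_{k-1}/2 + u_{k+1}/2 for 1 ≤ k ≤ 44. This harmonic recurrence is solved by u_k = k/45, giving u_42 = 42/45 = 14/15.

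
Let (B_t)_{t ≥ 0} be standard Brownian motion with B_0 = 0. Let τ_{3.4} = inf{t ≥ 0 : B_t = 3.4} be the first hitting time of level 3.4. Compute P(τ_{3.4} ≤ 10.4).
P(τ_{3.4} ≤ 10.4) = 2(1 − Φ(3.4/√10.4)) = 2(1 − Φ(1.0543)) ≈ 0.2917

By the reflection principle for standard BM, P(τ_b ≤ t) = 2 · P(B_t ≥ b). Since B_t ~ N(0, t), P(B_t ≥ 3.4) = 1 − Φ(3.4/√t) = 1 − Φ(3.4/√10.4) = 1 − Φ(1.0543) ≈ 0.14587. Doubling: P(τ_{3.4} ≤ 10.4) ≈ 2 · 0.14587 = 0.29174 ≈ 0.2917.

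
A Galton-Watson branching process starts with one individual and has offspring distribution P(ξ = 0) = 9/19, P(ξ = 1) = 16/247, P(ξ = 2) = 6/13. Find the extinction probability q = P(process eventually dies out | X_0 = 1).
q = 1

Mean offspring μ = 0·9/19 + 1·16/247 + 2·6/13 = 244/247 ≤ 1. For μ ≤ 1 with offspring not concentrated at 1, the Galton-Watson process goes extinct almost surely, so q = 1.
(Algebraic check: The pgf is f(s) = 9/19 + 16/247·s + 6/13·s². The extinction probability q is the smallest fixed point of f in [0, 1]. Setting s = f(s):
  6/13·s² + (16/247 − 1)·s + 9/19 = 0
  6/13·s² − (9/19 + 6/13)·s + 9/19 = 0
which factors as (s − 1)·(6/13·s − 9/19) = 0, giving roots s = 1 and s = (9/19)/(6/13) = 39/38. Since 39/38 ≥ 1, the smallest root in [0, 1] is s = 1.)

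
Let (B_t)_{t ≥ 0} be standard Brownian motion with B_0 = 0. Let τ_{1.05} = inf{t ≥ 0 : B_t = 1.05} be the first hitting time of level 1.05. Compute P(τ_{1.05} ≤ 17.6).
P(τ_{1.05} ≤ 17.6) = 2(1 − Φ(1.05/√17.6)) = 2(1 − Φ(0.2503)) ≈ 0.8024

By the reflection principle for standard BM, P(τ_b ≤ t) = 2 · P(B_t ≥ b). Since B_t ~ N(0, t), P(B_t ≥ 1.05) = 1 − Φ(1.05/√t) = 1 − Φ(1.05/√17.6) = 1 − Φ(0.2503) ≈ 0.40118. Doubling: P(τ_{1.05} ≤ 17.6) ≈ 2 · 0.40118 = 0.80236 ≈ 0.8024.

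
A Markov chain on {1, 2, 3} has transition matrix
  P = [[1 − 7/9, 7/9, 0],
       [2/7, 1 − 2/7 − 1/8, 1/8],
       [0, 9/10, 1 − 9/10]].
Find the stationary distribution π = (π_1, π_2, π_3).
π = (648/2657, 1764/2657, 245/2657)

This is a birth-death chain on three states, which satisfies detailed balance: π_1 · P_{12} = π_2 · P_{21} and π_2 · P_{23} = π_3 · P_{32}.
From π_1 · 7/9 = π_2 · 2/7: π_2/π_1 = (7/9)/(2/7) = 49/18.
From π_2 · 1/8 = π_3 · 9/10: π_3/π_2 = (1/8)/(9/10) = 5/36.
Take π_1 proportional to 1; then unnormalized π = (1, 49/18, 245/648). Normalize by dividing by the sum 2657/648:
  π = (648/2657, 1764/2657, 245/2657).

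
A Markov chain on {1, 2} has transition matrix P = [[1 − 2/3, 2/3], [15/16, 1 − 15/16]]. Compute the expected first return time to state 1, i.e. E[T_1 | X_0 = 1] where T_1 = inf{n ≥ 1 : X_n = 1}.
E[T_1 | X_0 = 1] = 1/π_1 = 77/45

For an irreducible recurrent Markov chain with stationary distribution π, E[T_i | X_0 = i] = 1/π_i (Kac's formula). Here π_1 = (15/16)/(2/3 + 15/16) = (15/16)/(77/48) = 45/77, so E[T_1 | X_0 = 1] = 1/π_1 = (2/3 + 15/16)/(15/16) = (77/48)/(15/16) = 77/45.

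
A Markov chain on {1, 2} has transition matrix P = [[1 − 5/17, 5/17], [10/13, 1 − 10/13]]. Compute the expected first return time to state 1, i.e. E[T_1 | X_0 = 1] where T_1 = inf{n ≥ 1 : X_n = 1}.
E[T_1 | X_0 = 1] = 1/π_1 = 47/34

For an irreducible recurrent Markov chain with stationary distribution π, E[T_i | X_0 = i] = 1/π_i (Kac's formula). Here π_1 = (10/13)/(5/17 + 10/13) = (10/13)/(235/221) = 34/47, so E[T_1 | X_0 = 1] = 1/π_1 = (5/17 + 10/13)/(10/13) = (235/221)/(10/13) = 47/34.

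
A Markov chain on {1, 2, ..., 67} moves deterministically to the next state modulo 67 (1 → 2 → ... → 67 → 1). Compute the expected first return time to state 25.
E[T_25 | X_0 = 25] = 67

The chain cycles deterministically, so starting at state 25 it returns in exactly 67 steps. Equivalently, the stationary distribution is uniform π_j = 1/67 for every state j, so by Kac's formula E[T_25] = 1/π_25 = 67.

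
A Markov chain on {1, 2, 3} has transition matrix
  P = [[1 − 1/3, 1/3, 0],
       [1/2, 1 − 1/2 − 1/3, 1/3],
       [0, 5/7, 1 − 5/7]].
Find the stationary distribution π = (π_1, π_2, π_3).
π = (45/89, 30/89, 14/89)

This is a birth-death chain on three states, which satisfies detailed balance: π_1 · P_{12} = π_2 · P_{21} and π_2 · P_{23} = π_3 · P_{32}.
From π_1 · 1/3 = π_2 · 1/2: π_2/π_1 = (1/3)/(1/2) = 2/3.
From π_2 · 1/3 = π_3 · 5/7: π_3/π_2 = (1/3)/(5/7) = 7/15.
Take π_1 proportional to 1; then unnormalized π = (1, 2/3, 14/45). Normalize by dividing by the sum 89/45:
  π = (45/89, 30/89, 14/89).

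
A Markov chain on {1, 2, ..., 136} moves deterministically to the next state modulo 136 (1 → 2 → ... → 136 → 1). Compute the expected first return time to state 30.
E[T_30 | X_0 = 30] = 136

The chain cycles deterministically, so starting at state 30 it returns in exactly 136 steps. Equivalently, the stationary distribution is uniform π_j = 1/136 for every state j, so by Kac's formula E[T_30] = 1/π_30 = 136.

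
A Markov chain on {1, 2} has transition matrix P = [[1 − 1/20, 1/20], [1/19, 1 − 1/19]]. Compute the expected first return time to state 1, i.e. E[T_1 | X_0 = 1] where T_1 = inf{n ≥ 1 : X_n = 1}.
E[T_1 | X_0 = 1] = 1/π_1 = 39/20

For an irreducible recurrent Markov chain with stationary distribution π, E[T_i | X_0 = i] = 1/π_i (Kac's formula). Here π_1 = (1/19)/(1/20 + 1/19) = (1/19)/(39/380) = 20/39, so E[T_1 | X_0 = 1] = 1/π_1 = (1/20 + 1/19)/(1/19) = (39/380)/(1/19) = 39/20.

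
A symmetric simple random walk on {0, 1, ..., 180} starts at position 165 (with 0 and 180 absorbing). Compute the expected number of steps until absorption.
E[τ | X_0 = 165] = 2475

Let v_k = E[τ | X_0 = k]. Boundary: v_0 = v_180 = 0. Recurrence: v_k = 1 + (v_{k-1} + v_{k+1})/2 for 1 ≤ k ≤ 179. The particular solution to v_k − (v_{k-1} + v_{k+1})/2 = 1 is v_k = −k^2. Adding homogeneous solution A + B k and matching boundaries gives v_k = k (180 − k). Substituting k = 165: v_165 = 165 · 15 = 2475.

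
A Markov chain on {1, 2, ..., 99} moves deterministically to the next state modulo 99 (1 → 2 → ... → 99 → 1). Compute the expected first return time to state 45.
E[T_45 | X_0 = 45] = 99

The chain cycles deterministically, so starting at state 45 it returns in exactly 99 steps. Equivalently, the stationary distribution is uniform π_j = 1/99 for every state j, so by Kac's formula E[T_45] = 1/π_45 = 99.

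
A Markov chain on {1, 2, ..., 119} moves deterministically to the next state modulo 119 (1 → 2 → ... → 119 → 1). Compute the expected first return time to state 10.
E[T_10 | X_0 = 10] = 119

The chain cycles deterministically, so starting at state 10 it returns in exactly 119 steps. Equivalently, the stationary distribution is uniform π_j = 1/119 for every state j, so by Kac's formula E[T_10] = 1/π_10 = 119.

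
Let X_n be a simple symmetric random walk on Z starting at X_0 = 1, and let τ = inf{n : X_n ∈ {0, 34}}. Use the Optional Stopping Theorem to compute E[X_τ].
E[X_τ] = 1

X_n is a martingale and τ is a bounded-mean stopping time (indeed τ is finite a.s. with bounded expectation since the walk is in a bounded region). By the OST, E[X_τ] = E[X_0] = 1. Equivalently: E[X_τ] = 34 · P(hit 34 first) + 0 · P(hit 0 first) = 34 · (1/34) = 1.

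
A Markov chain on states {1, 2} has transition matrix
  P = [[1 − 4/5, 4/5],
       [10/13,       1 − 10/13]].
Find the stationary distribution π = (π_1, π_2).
π_1 = 25/51, π_2 = 26/51

Solve πP = π with π_1 + π_2 = 1. From πP = π: π_1 · (1 − 4/5) + π_2 · 10/13 = π_1 ⇒ π_2 · 10/13 = π_1 · 4/5 ⇒ π_2/π_1 = (4/5)/(10/13) = 26/25. Together with π_1 + π_2 = 1:
  π_1 = (10/13)/(4/5 + 10/13) = (10/13)/(102/65) = 25/51,
  π_2 = (4/5)/(4/5 + 10/13) = (4/5)/(102/65) = 26/51.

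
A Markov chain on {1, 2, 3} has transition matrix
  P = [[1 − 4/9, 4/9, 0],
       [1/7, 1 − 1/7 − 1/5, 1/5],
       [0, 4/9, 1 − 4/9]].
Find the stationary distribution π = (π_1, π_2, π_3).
π = (45/248, 35/62, 63/248)

This is a birth-death chain on three states, which satisfies detailed balance: π_1 · P_{12} = π_2 · P_{21} and π_2 · P_{23} = π_3 · P_{32}.
From π_1 · 4/9 = π_2 · 1/7: π_2/π_1 = (4/9)/(1/7) = 28/9.
From π_2 · 1/5 = π_3 · 4/9: π_3/π_2 = (1/5)/(4/9) = 9/20.
Take π_1 proportional to 1; then unnormalized π = (1, 28/9, 7/5). Normalize by dividing by the sum 248/45:
  π = (45/248, 35/62, 63/248).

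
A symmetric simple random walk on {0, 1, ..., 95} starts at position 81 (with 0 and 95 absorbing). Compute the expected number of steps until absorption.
E[τ | X_0 = 81] = 1134

Let v_k = E[τ | X_0 = k]. Boundary: v_0 = v_95 = 0. Recurrence: v_k = 1 + (v_{k-1} + v_{k+1})/2 for 1 ≤ k ≤ 94. The particular solution to v_k − (v_{k-1} + v_{k+1})/2 = 1 is v_k = −k^2. Adding homogeneous solution A + B k and matching boundaries gives v_k = k (95 − k). Substituting k = 81: v_81 = 81 · 14 = 1134.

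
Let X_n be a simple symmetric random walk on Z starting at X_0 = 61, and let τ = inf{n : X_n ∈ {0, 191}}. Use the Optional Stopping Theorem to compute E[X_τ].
E[X_τ] = 61

X_n is a martingale and τ is a bounded-mean stopping time (indeed τ is finite a.s. with bounded expectation since the walk is in a bounded region). By the OST, E[X_τ] = E[X_0] = 61. Equivalently: E[X_τ] = 191 · P(hit 191 first) + 0 · P(hit 0 first) = 191 · (61/191) = 61.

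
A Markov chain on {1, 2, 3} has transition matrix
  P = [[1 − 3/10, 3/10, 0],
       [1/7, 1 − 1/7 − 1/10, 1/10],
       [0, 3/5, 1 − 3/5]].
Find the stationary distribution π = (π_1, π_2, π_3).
π = (20/69, 14/23, 7/69)

This is a birth-death chain on three states, which satisfies detailed balance: π_1 · P_{12} = π_2 · P_{21} and π_2 · P_{23} = π_3 · P_{32}.
From π_1 · 3/10 = π_2 · 1/7: π_2/π_1 = (3/10)/(1/7) = 21/10.
From π_2 · 1/10 = π_3 · 3/5: π_3/π_2 = (1/10)/(3/5) = 1/6.
Take π_1 proportional to 1; then unnormalized π = (1, 21/10, 7/20). Normalize by dividing by the sum 69/20:
  π = (20/69, 14/23, 7/69).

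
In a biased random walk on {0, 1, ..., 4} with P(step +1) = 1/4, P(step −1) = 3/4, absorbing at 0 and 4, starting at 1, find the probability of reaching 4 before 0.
P(hit 4 before 0) = (1 − (3)^1) / (1 − (3)^4) = 1/40

Let u_k denote P(reach 4 before 0 | start at k). Boundary: u_0 = 0, u_4 = 1. Recurrence: u_k = 1/4·u_{k+1} + 3/4·u_{k-1} for 1 ≤ k ≤ 3. Try u_k = A + B·r^k with r = q/p = (3/4)/(1/4) = 3. Substitution satisfies the recurrence; boundary conditions give:
  u_k = (1 − r^k) / (1 − r^N) = (1 − (3)^1) / (1 − (3)^4) = 1/40.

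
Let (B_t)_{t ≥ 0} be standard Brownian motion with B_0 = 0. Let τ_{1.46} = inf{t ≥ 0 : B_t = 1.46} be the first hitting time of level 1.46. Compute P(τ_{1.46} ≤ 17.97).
P(τ_{1.46} ≤ 17.97) = 2(1 − Φ(1.46/√17.97)) = 2(1 − Φ(0.3444)) ≈ 0.7305

By the reflection principle for standard BM, P(τ_b ≤ t) = 2 · P(B_t ≥ b). Since B_t ~ N(0, t), P(B_t ≥ 1.46) = 1 − Φ(1.46/√t) = 1 − Φ(1.46/√17.97) = 1 − Φ(0.3444) ≈ 0.36527. Doubling: P(τ_{1.46} ≤ 17.97) ≈ 2 · 0.36527 = 0.73054 ≈ 0.7305.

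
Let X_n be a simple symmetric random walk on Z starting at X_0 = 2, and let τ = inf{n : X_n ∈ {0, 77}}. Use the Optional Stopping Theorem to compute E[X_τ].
E[X_τ] = 2

X_n is a martingale and τ is a bounded-mean stopping time (indeed τ is finite a.s. with bounded expectation since the walk is in a bounded region). By the OST, E[X_τ] = E[X_0] = 2. Equivalently: E[X_τ] = 77 · P(hit 77 first) + 0 · P(hit 0 first) = 77 · (2/77) = 2.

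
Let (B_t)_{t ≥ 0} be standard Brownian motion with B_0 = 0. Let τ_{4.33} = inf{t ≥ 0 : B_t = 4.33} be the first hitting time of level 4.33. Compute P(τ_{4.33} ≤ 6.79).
P(τ_{4.33} ≤ 6.79) = 2(1 − Φ(4.33/√6.79)) = 2(1 − Φ(1.6617)) ≈ 0.0966

By the reflection principle for standard BM, P(τ_b ≤ t) = 2 · P(B_t ≥ b). Since B_t ~ N(0, t), P(B_t ≥ 4.33) = 1 − Φ(4.33/√t) = 1 − Φ(4.33/√6.79) = 1 − Φ(1.6617) ≈ 0.04829. Doubling: P(τ_{4.33} ≤ 6.79) ≈ 2 · 0.04829 = 0.09658 ≈ 0.0966.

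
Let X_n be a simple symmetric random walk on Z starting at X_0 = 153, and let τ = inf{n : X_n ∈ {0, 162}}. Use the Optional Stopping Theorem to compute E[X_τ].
E[X_τ] = 153

X_n is a martingale and τ is a bounded-mean stopping time (indeed τ is finite a.s. with bounded expectation since the walk is in a bounded region). By the OST, E[X_τ] = E[X_0] = 153. Equivalently: E[X_τ] = 162 · P(hit 162 first) + 0 · P(hit 0 first) = 162 · (153/162) = 153.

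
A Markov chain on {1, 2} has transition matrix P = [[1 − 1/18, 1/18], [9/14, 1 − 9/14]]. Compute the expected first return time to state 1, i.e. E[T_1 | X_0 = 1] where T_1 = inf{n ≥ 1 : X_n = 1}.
E[T_1 | X_0 = 1] = 1/π_1 = 88/81

For an irreducible recurrent Markov chain with stationary distribution π, E[T_i | X_0 = i] = 1/π_i (Kac's formula). Here π_1 = (9/14)/(1/18 + 9/14) = (9/14)/(44/63) = 81/88, so E[T_1 | X_0 = 1] = 1/π_1 = (1/18 + 9/14)/(9/14) = (44/63)/(9/14) = 88/81.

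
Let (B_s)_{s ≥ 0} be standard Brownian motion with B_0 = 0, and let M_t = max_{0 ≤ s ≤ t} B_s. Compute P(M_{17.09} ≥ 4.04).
P(M_{17.09} ≥ 4.04) = 2·P(B_{17.09} ≥ 4.04) = 2(1 − Φ(4.04/√17.09)) ≈ 0.3284

By the reflection principle for Brownian motion, P(M_t ≥ a) = 2 · P(B_t ≥ a) for a ≥ 0. Since B_t ~ N(0, t), P(B_t ≥ 4.04) = 1 − Φ(4.04/√t) = 1 − Φ(4.04/√17.09) = 1 − Φ(0.9773). So
  P(M_{17.09} ≥ 4.04) = 2(1 − Φ(0.9773)) ≈ 0.3284.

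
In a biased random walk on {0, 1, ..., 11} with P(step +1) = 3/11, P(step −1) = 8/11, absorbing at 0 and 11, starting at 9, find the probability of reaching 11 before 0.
P(hit 11 before 0) = (1 − (8/3)^9) / (1 − (8/3)^11) = 241556481/1717951489

Let u_k denote P(reach 11 before 0 | start at k). Boundary: u_0 = 0, u_11 = 1. Recurrence: u_k = 3/11·u_{k+1} + 8/11·u_{k-1} for 1 ≤ k ≤ 10. Try u_k = A + B·r^k with r = q/p = (8/11)/(3/11) = 8/3. Substitution satisfies the recurrence; boundary conditions give:
  u_k = (1 − r^k) / (1 − r^N) = (1 − (8/3)^9) / (1 − (8/3)^11) = 241556481/1717951489.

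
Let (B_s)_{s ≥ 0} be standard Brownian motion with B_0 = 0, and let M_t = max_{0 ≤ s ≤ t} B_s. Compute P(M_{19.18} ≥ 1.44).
P(M_{19.18} ≥ 1.44) = 2·P(B_{19.18} ≥ 1.44) = 2(1 − Φ(1.44/√19.18)) ≈ 0.7423

By the reflection principle for Brownian motion, P(M_t ≥ a) = 2 · P(B_t ≥ a) for a ≥ 0. Since B_t ~ N(0, t), P(B_t ≥ 1.44) = 1 − Φ(1.44/√t) = 1 − Φ(1.44/√19.18) = 1 − Φ(0.3288). So
  P(M_{19.18} ≥ 1.44) = 2(1 − Φ(0.3288)) ≈ 0.7423.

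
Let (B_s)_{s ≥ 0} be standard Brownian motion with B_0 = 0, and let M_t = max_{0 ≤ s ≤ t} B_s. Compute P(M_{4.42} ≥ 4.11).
P(M_{4.42} ≥ 4.11) = 2·P(B_{4.42} ≥ 4.11) = 2(1 − Φ(4.11/√4.42)) ≈ 0.0506

By the reflection principle for Brownian motion, P(M_t ≥ a) = 2 · P(B_t ≥ a) for a ≥ 0. Since B_t ~ N(0, t), P(B_t ≥ 4.11) = 1 − Φ(4.11/√t) = 1 − Φ(4.11/√4.42) = 1 − Φ(1.9549). So
  P(M_{4.42} ≥ 4.11) = 2(1 − Φ(1.9549)) ≈ 0.0506.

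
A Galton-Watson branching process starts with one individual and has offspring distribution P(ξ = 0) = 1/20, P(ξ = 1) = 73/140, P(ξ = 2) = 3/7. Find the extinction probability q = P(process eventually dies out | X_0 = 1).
q = 7/60

The pgf is f(s) = 1/20 + 73/140·s + 3/7·s². The extinction probability q is the smallest fixed point of f in [0, 1]. Setting s = f(s):
  3/7·s² + (73/140 − 1)·s + 1/20 = 0
  3/7·s² − (1/20 + 3/7)·s + 1/20 = 0
which factors as (s − 1)·(3/7·s − 1/20) = 0, giving roots s = 1 and s = (1/20)/(3/7) = 7/60.
Mean offspring μ = 73/140 + 2·3/7 = 193/140 > 1 (supercritical), so q < 1. The extinction probability is the smaller root: q = (1/20)/(3/7) = 7/60.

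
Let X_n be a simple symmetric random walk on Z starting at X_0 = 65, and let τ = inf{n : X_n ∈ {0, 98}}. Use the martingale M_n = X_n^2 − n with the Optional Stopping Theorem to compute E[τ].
E[τ] = 2145

M_n = X_n^2 − n is a martingale (since E[X_{n+1}^2 | F_n] = X_n^2 + 1). By OST (τ has finite mean in a bounded region), E[M_τ] = E[M_0] = X_0^2 − 0 = 65^2 = 4225. Also E[M_τ] = E[X_τ^2] − E[τ]. The walk exits at 0 or 98, with P(hit 98 first) = 65/98, so E[X_τ^2] = 98^2 · 65/98 + 0 = 6370. Thus E[τ] = E[X_τ^2] − E[M_τ] = 6370 − 4225 = 2145 = 65(98 − 65) = 2145.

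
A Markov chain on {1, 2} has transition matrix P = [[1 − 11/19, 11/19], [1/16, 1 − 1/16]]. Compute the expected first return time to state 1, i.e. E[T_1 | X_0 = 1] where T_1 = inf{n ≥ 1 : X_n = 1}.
E[T_1 | X_0 = 1] = 1/π_1 = 195/19

For an irreducible recurrent Markov chain with stationary distribution π, E[T_i | X_0 = i] = 1/π_i (Kac's formula). Here π_1 = (1/16)/(11/19 + 1/16) = (1/16)/(195/304) = 19/195, so E[T_1 | X_0 = 1] = 1/π_1 = (11/19 + 1/16)/(1/16) = (195/304)/(1/16) = 195/19.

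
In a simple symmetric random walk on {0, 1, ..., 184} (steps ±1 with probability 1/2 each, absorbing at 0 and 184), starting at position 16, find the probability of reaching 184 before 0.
P(hit 184 before 0) = 16/184 = 2/23

Let u_k = P(hit 184 before 0 | start at k). Then u_0 = 0, u_184 = 1, and u_k = u_{k-1}/2 + u_{k+1}/2 for 1 ≤ k ≤ 183. This harmonic recurrence is solved by u_k = k/184, giving u_16 = 16/184 = 2/23.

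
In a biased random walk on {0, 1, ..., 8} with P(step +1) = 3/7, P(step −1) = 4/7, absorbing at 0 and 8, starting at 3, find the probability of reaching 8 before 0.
P(hit 8 before 0) = (1 − (4/3)^3) / (1 − (4/3)^8) = 8991/58975

Let u_k denote P(reach 8 before 0 | start at k). Boundary: u_0 = 0, u_8 = 1. Recurrence: u_k = 3/7·u_{k+1} + 4/7·u_{k-1} for 1 ≤ k ≤ 7. Try u_k = A + B·r^k with r = q/p = (4/7)/(3/7) = 4/3. Substitution satisfies the recurrence; boundary conditions give:
  u_k = (1 − r^k) / (1 − r^N) = (1 − (4/3)^3) / (1 − (4/3)^8) = 8991/58975.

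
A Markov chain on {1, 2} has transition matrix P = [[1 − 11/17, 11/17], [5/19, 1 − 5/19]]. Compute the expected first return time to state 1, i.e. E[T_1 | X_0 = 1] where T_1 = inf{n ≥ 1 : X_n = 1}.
E[T_1 | X_0 = 1] = 1/π_1 = 294/85

For an irreducible recurrent Markov chain with stationary distribution π, E[T_i | X_0 = i] = 1/π_i (Kac's formula). Here π_1 = (5/19)/(11/17 + 5/19) = (5/19)/(294/323) = 85/294, so E[T_1 | X_0 = 1] = 1/π_1 = (11/17 + 5/19)/(5/19) = (294/323)/(5/19) = 294/85.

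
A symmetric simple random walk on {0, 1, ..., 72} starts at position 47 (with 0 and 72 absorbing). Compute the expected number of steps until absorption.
E[τ | X_0 = 47] = 1175

Let v_k = E[τ | X_0 = k]. Boundary: v_0 = v_72 = 0. Recurrence: v_k = 1 + (v_{k-1} + v_{k+1})/2 for 1 ≤ k ≤ 71. The particular solution to v_k − (v_{k-1} + v_{k+1})/2 = 1 is v_k = −k^2. Adding homogeneous solution A + B k and matching boundaries gives v_k = k (72 − k). Substituting k = 47: v_47 = 47 · 25 = 1175.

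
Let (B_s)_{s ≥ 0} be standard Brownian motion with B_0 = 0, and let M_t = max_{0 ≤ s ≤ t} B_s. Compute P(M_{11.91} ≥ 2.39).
P(M_{11.91} ≥ 2.39) = 2·P(B_{11.91} ≥ 2.39) = 2(1 − Φ(2.39/√11.91)) ≈ 0.4886

By the reflection principle for Brownian motion, P(M_t ≥ a) = 2 · P(B_t ≥ a) for a ≥ 0. Since B_t ~ N(0, t), P(B_t ≥ 2.39) = 1 − Φ(2.39/√t) = 1 − Φ(2.39/√11.91) = 1 − Φ(0.6925). So
  P(M_{11.91} ≥ 2.39) = 2(1 − Φ(0.6925)) ≈ 0.4886.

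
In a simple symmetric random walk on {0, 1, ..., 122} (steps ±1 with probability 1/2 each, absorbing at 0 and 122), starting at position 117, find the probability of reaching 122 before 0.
P(hit 122 before 0) = 117/122

Let u_k = P(hit 122 before 0 | start at k). Then u_0 = 0, u_122 = 1, and u_k = u_{k-1}/2 + u_{k+1}/2 for 1 ≤ k ≤ 121. This harmonic recurrence is solved by u_k = k/122, giving u_117 = 117/122.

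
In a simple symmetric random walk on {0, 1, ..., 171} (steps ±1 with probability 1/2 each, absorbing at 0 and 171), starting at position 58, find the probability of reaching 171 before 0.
P(hit 171 before 0) = 58/171

Let u_k = P(hit 171 before 0 | start at k). Then u_0 = 0, u_171 = 1, and u_k = u_{k-1}/2 + u_{k+1}/2 for 1 ≤ k ≤ 170. This harmonic recurrence is solved by u_k = k/171, giving u_58 = 58/171.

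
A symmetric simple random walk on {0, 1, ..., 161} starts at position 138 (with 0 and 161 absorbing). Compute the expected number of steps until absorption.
E[τ | X_0 = 138] = 3174

Let v_k = E[τ | X_0 = k]. Boundary: v_0 = v_161 = 0. Recurrence: v_k = 1 + (v_{k-1} + v_{k+1})/2 for 1 ≤ k ≤ 160. The particular solution to v_k − (v_{k-1} + v_{k+1})/2 = 1 is v_k = −k^2. Adding homogeneous solution A + B k and matching boundaries gives v_k = k (161 − k). Substituting k = 138: v_138 = 138 · 23 = 3174.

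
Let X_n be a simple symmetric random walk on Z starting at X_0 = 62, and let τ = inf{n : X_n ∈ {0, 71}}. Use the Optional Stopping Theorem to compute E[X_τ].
E[X_τ] = 62

X_n is a martingale and τ is a bounded-mean stopping time (indeed τ is finite a.s. with bounded expectation since the walk is in a bounded region). By the OST, E[X_τ] = E[X_0] = 62. Equivalently: E[X_τ] = 71 · P(hit 71 first) + 0 · P(hit 0 first) = 71 · (62/71) = 62.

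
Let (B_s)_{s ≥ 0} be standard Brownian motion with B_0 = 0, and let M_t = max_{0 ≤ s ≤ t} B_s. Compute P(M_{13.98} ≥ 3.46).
P(M_{13.98} ≥ 3.46) = 2·P(B_{13.98} ≥ 3.46) = 2(1 − Φ(3.46/√13.98)) ≈ 0.3548

By the reflection principle for Brownian motion, P(M_t ≥ a) = 2 · P(B_t ≥ a) for a ≥ 0. Since B_t ~ N(0, t), P(B_t ≥ 3.46) = 1 − Φ(3.46/√t) = 1 − Φ(3.46/√13.98) = 1 − Φ(0.9254). So
  P(M_{13.98} ≥ 3.46) = 2(1 − Φ(0.9254)) ≈ 0.3548.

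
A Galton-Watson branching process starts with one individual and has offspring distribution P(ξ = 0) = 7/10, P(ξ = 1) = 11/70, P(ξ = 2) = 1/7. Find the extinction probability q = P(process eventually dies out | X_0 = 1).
q = 1

Mean offspring μ = 0·7/10 + 1·11/70 + 2·1/7 = 31/70 ≤ 1. For μ ≤ 1 with offspring not concentrated at 1, the Galton-Watson process goes extinct almost surely, so q = 1.
(Algebraic check: The pgf is f(s) = 7/10 + 11/70·s + 1/7·s². The extinction probability q is the smallest fixed point of f in [0, 1]. Setting s = f(s):
  1/7·s² + (11/70 − 1)·s + 7/10 = 0
  1/7·s² − (7/10 + 1/7)·s + 7/10 = 0
which factors as (s − 1)·(1/7·s − 7/10) = 0, giving roots s = 1 and s = (7/10)/(1/7) = 49/10. Since 49/10 ≥ 1, the smallest root in [0, 1] is s = 1.)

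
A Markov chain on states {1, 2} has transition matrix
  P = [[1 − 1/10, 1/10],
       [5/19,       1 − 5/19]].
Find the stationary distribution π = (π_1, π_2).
π_1 = 50/69, π_2 = 19/69

Solve πP = π with π_1 + π_2 = 1. From πP = π: π_1 · (1 − 1/10) + π_2 · 5/19 = π_1 ⇒ π_2 · 5/19 = π_1 · 1/10 ⇒ π_2/π_1 = (1/10)/(5/19) = 19/50. Together with π_1 + π_2 = 1:
  π_1 = (5/19)/(1/10 + 5/19) = (5/19)/(69/190) = 50/69,
  π_2 = (1/10)/(1/10 + 5/19) = (1/10)/(69/190) = 19/69.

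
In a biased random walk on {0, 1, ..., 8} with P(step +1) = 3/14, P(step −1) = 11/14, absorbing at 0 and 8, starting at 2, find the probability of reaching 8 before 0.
P(hit 8 before 0) = (1 − (11/3)^2) / (1 − (11/3)^8) = 729/1913860

Let u_k denote P(reach 8 before 0 | start at k). Boundary: u_0 = 0, u_8 = 1. Recurrence: u_k = 3/14·u_{k+1} + 11/14·u_{k-1} for 1 ≤ k ≤ 7. Try u_k = A + B·r^k with r = q/p = (11/14)/(3/14) = 11/3. Substitution satisfies the recurrence; boundary conditions give:
  u_k = (1 − r^k) / (1 − r^N) = (1 − (11/3)^2) / (1 − (11/3)^8) = 729/1913860.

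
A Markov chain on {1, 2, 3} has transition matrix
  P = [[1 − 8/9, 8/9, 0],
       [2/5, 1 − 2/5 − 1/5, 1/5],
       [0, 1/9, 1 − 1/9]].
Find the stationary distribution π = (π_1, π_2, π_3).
π = (9/65, 4/13, 36/65)

This is a birth-death chain on three states, which satisfies detailed balance: π_1 · P_{12} = π_2 · P_{21} and π_2 · P_{23} = π_3 · P_{32}.
From π_1 · 8/9 = π_2 · 2/5: π_2/π_1 = (8/9)/(2/5) = 20/9.
From π_2 · 1/5 = π_3 · 1/9: π_3/π_2 = (1/5)/(1/9) = 9/5.
Take π_1 proportional to 1; then unnormalized π = (1, 20/9, 4). Normalize by dividing by the sum 65/9:
  π = (9/65, 4/13, 36/65).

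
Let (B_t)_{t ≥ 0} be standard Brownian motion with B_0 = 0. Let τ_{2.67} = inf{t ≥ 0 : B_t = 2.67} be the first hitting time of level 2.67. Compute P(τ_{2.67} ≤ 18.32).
P(τ_{2.67} ≤ 18.32) = 2(1 − Φ(2.67/√18.32)) = 2(1 − Φ(0.6238)) ≈ 0.5328

By the reflection principle for standard BM, P(τ_b ≤ t) = 2 · P(B_t ≥ b). Since B_t ~ N(0, t), P(B_t ≥ 2.67) = 1 − Φ(2.67/√t) = 1 − Φ(2.67/√18.32) = 1 − Φ(0.6238) ≈ 0.26638. Doubling: P(τ_{2.67} ≤ 18.32) ≈ 2 · 0.26638 = 0.53276 ≈ 0.5328.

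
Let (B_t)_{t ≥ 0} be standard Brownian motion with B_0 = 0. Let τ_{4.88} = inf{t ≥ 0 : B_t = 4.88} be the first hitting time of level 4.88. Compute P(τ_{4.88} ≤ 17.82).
P(τ_{4.88} ≤ 17.82) = 2(1 − Φ(4.88/√17.82)) = 2(1 − Φ(1.1560)) ≈ 0.2477

By the reflection principle for standard BM, P(τ_b ≤ t) = 2 · P(B_t ≥ b). Since B_t ~ N(0, t), P(B_t ≥ 4.88) = 1 − Φ(4.88/√t) = 1 − Φ(4.88/√17.82) = 1 − Φ(1.1560) ≈ 0.12384. Doubling: P(τ_{4.88} ≤ 17.82) ≈ 2 · 0.12384 = 0.24768 ≈ 0.2477.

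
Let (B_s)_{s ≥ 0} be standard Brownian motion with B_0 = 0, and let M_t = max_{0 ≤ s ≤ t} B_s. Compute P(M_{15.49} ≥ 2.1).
P(M_{15.49} ≥ 2.1) = 2·P(B_{15.49} ≥ 2.1) = 2(1 − Φ(2.1/√15.49)) ≈ 0.5936

By the reflection principle for Brownian motion, P(M_t ≥ a) = 2 · P(B_t ≥ a) for a ≥ 0. Since B_t ~ N(0, t), P(B_t ≥ 2.1) = 1 − Φ(2.1/√t) = 1 − Φ(2.1/√15.49) = 1 − Φ(0.5336). So
  P(M_{15.49} ≥ 2.1) = 2(1 − Φ(0.5336)) ≈ 0.5936.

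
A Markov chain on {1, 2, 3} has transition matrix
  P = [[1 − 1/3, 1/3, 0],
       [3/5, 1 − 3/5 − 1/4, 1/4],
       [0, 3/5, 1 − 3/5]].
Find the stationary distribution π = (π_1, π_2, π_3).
π = (108/193, 60/193, 25/193)

This is a birth-death chain on three states, which satisfies detailed balance: π_1 · P_{12} = π_2 · P_{21} and π_2 · P_{23} = π_3 · P_{32}.
From π_1 · 1/3 = π_2 · 3/5: π_2/π_1 = (1/3)/(3/5) = 5/9.
From π_2 · 1/4 = π_3 · 3/5: π_3/π_2 = (1/4)/(3/5) = 5/12.
Take π_1 proportional to 1; then unnormalized π = (1, 5/9, 25/108). Normalize by dividing by the sum 193/108:
  π = (108/193, 60/193, 25/193).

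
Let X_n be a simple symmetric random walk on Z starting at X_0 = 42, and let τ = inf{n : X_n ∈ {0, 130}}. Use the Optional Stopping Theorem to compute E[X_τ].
E[X_τ] = 42

X_n is a martingale and τ is a bounded-mean stopping time (indeed τ is finite a.s. with bounded expectation since the walk is in a bounded region). By the OST, E[X_τ] = E[X_0] = 42. Equivalently: E[X_τ] = 130 · P(hit 130 first) + 0 · P(hit 0 first) = 130 · (42/130) = 42.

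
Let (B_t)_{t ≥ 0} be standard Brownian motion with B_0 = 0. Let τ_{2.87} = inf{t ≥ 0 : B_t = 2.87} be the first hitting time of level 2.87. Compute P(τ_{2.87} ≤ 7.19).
P(τ_{2.87} ≤ 7.19) = 2(1 − Φ(2.87/√7.19)) = 2(1 − Φ(1.0703)) ≈ 0.2845

By the reflection principle for standard BM, P(τ_b ≤ t) = 2 · P(B_t ≥ b). Since B_t ~ N(0, t), P(B_t ≥ 2.87) = 1 − Φ(2.87/√t) = 1 − Φ(2.87/√7.19) = 1 − Φ(1.0703) ≈ 0.14224. Doubling: P(τ_{2.87} ≤ 7.19) ≈ 2 · 0.14224 = 0.28448 ≈ 0.2845.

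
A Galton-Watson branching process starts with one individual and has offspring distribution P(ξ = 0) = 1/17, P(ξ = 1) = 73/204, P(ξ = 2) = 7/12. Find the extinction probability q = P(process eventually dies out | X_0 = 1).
q = 12/119

The pgf is f(s) = 1/17 + 73/204·s + 7/12·s². The extinction probability q is the smallest fixed point of f in [0, 1]. Setting s = f(s):
  7/12·s² + (73/204 − 1)·s + 1/17 = 0
  7/12·s² − (1/17 + 7/12)·s + 1/17 = 0
which factors as (s − 1)·(7/12·s − 1/17) = 0, giving roots s = 1 and s = (1/17)/(7/12) = 12/119.
Mean offspring μ = 73/204 + 2·7/12 = 311/204 > 1 (supercritical), so q < 1. The extinction probability is the smaller root: q = (1/17)/(7/12) = 12/119.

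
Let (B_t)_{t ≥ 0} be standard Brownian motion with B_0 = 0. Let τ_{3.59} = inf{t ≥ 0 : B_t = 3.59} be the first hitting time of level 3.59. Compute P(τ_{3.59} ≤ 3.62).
P(τ_{3.59} ≤ 3.62) = 2(1 − Φ(3.59/√3.62)) = 2(1 − Φ(1.8869)) ≈ 0.0592

By the reflection principle for standard BM, P(τ_b ≤ t) = 2 · P(B_t ≥ b). Since B_t ~ N(0, t), P(B_t ≥ 3.59) = 1 − Φ(3.59/√t) = 1 − Φ(3.59/√3.62) = 1 − Φ(1.8869) ≈ 0.02959. Doubling: P(τ_{3.59} ≤ 3.62) ≈ 2 · 0.02959 = 0.05918 ≈ 0.0592.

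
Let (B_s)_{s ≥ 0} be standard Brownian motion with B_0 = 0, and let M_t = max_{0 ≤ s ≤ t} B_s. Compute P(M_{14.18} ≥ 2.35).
P(M_{14.18} ≥ 2.35) = 2·P(B_{14.18} ≥ 2.35) = 2(1 − Φ(2.35/√14.18)) ≈ 0.5326

By the reflection principle for Brownian motion, P(M_t ≥ a) = 2 · P(B_t ≥ a) for a ≥ 0. Since B_t ~ N(0, t), P(B_t ≥ 2.35) = 1 − Φ(2.35/√t) = 1 − Φ(2.35/√14.18) = 1 − Φ(0.6241). So
  P(M_{14.18} ≥ 2.35) = 2(1 − Φ(0.6241)) ≈ 0.5326.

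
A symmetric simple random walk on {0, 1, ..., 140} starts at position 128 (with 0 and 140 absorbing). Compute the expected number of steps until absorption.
E[τ | X_0 = 128] = 1536

Let v_k = E[τ | X_0 = k]. Boundary: v_0 = v_140 = 0. Recurrence: v_k = 1 + (v_{k-1} + v_{k+1})/2 for 1 ≤ k ≤ 139. The particular solution to v_k − (v_{k-1} + v_{k+1})/2 = 1 is v_k = −k^2. Adding homogeneous solution A + B k and matching boundaries gives v_k = k (140 − k). Substituting k = 128: v_128 = 128 · 12 = 1536.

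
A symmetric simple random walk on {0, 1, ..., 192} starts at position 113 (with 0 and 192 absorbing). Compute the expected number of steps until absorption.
E[τ | X_0 = 113] = 8927

Let v_k = E[τ | X_0 = k]. Boundary: v_0 = v_192 = 0. Recurrence: v_k = 1 + (v_{k-1} + v_{k+1})/2 for 1 ≤ k ≤ 191. The particular solution to v_k − (v_{k-1} + v_{k+1})/2 = 1 is v_k = −k^2. Adding homogeneous solution A + B k and matching boundaries gives v_k = k (192 − k). Substituting k = 113: v_113 = 113 · 79 = 8927.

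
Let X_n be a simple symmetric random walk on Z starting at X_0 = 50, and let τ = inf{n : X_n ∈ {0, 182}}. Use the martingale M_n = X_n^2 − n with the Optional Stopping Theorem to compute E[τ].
E[τ] = 6600

M_n = X_n^2 − n is a martingale (since E[X_{n+1}^2 | F_n] = X_n^2 + 1). By OST (τ has finite mean in a bounded region), E[M_τ] = E[M_0] = X_0^2 − 0 = 50^2 = 2500. Also E[M_τ] = E[X_τ^2] − E[τ]. The walk exits at 0 or 182, with P(hit 182 first) = 50/182, so E[X_τ^2] = 182^2 · 50/182 + 0 = 9100. Thus E[τ] = E[X_τ^2] − E[M_τ] = 9100 − 2500 = 6600 = 50(182 − 50) = 6600.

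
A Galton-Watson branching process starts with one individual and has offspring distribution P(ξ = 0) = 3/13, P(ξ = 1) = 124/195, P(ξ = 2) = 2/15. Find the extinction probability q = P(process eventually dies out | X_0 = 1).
q = 1

Mean offspring μ = 0·3/13 + 1·124/195 + 2·2/15 = 176/195 ≤ 1. For μ ≤ 1 with offspring not concentrated at 1, the Galton-Watson process goes extinct almost surely, so q = 1.
(Algebraic check: The pgf is f(s) = 3/13 + 124/195·s + 2/15·s². The extinction probability q is the smallest fixed point of f in [0, 1]. Setting s = f(s):
  2/15·s² + (124/195 − 1)·s + 3/13 = 0
  2/15·s² − (3/13 + 2/15)·s + 3/13 = 0
which factors as (s − 1)·(2/15·s − 3/13) = 0, giving roots s = 1 and s = (3/13)/(2/15) = 45/26. Since 45/26 ≥ 1, the smallest root in [0, 1] is s = 1.)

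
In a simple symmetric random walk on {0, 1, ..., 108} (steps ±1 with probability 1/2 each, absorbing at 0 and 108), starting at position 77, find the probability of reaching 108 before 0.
P(hit 108 before 0) = 77/108

Let u_k = P(hit 108 before 0 | start at k). Then u_0 = 0, u_108 = 1, and u_k = u_{k-1}/2 + u_{k+1}/2 for 1 ≤ k ≤ 107. This harmonic recurrence is solved by u_k = k/108, giving u_77 = 77/108.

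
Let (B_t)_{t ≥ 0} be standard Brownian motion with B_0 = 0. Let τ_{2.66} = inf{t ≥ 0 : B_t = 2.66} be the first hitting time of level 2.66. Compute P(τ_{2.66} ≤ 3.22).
P(τ_{2.66} ≤ 3.22) = 2(1 − Φ(2.66/√3.22)) = 2(1 − Φ(1.4824)) ≈ 0.1382

By the reflection principle for standard BM, P(τ_b ≤ t) = 2 · P(B_t ≥ b). Since B_t ~ N(0, t), P(B_t ≥ 2.66) = 1 − Φ(2.66/√t) = 1 − Φ(2.66/√3.22) = 1 − Φ(1.4824) ≈ 0.06912. Doubling: P(τ_{2.66} ≤ 3.22) ≈ 2 · 0.06912 = 0.13824 ≈ 0.1382.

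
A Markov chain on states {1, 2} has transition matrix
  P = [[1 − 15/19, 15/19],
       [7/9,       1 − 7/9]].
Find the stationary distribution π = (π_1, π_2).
π_1 = 133/268, π_2 = 135/268

Solve πP = π with π_1 + π_2 = 1. From πP = π: π_1 · (1 − 15/19) + π_2 · 7/9 = π_1 ⇒ π_2 · 7/9 = π_1 · 15/19 ⇒ π_2/π_1 = (15/19)/(7/9) = 135/133. Together with π_1 + π_2 = 1:
  π_1 = (7/9)/(15/19 + 7/9) = (7/9)/(268/171) = 133/268,
  π_2 = (15/19)/(15/19 + 7/9) = (15/19)/(268/171) = 135/268.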